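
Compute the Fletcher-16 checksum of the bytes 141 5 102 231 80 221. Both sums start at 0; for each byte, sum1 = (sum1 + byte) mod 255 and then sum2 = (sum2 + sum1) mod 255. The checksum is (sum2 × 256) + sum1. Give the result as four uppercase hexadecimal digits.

3A0F

Running sums (mod 255):
  after byte 0 (141): sum1=141, sum2=141
  after byte 1 (5): sum1=146, sum2=32
  after byte 2 (102): sum1=248, sum2=25
  after byte 3 (231): sum1=224, sum2=249
  after byte 4 (80): sum1=49, sum2=43
  after byte 5 (221): sum1=15, sum2=58
Checksum = sum2·256 + sum1 = 58·256 + 15 = 14863 = 0x3A0F.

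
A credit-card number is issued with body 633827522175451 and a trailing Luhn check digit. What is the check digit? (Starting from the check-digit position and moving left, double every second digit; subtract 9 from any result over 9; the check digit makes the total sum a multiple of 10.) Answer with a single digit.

6

Partial digits right→left: 1 5 4 5 7 1 2 2 5 7 2 8 3 3 6
Double every second digit counting from the check-digit position (so the 1st, 3rd, 5th, ... of the partial from the right).
  doubled (with −9 where >9): 2 8 5 4 1 4 6 3 → sum 33
  kept as-is: 5 5 1 2 7 8 3 → sum 31
Total = 33 + 31 = 64.
Check digit = (10 − (64 mod 10)) mod 10 = 6.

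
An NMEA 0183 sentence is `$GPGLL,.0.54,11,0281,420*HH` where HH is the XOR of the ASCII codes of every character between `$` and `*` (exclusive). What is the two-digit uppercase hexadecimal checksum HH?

XOR the ASCII codes of the payload characters:
  'G' = 0x47 → acc = 0x47
  'P' = 0x50 → acc = 0x17
  'G' = 0x47 → acc = 0x50
  'L' = 0x4C → acc = 0x1C
  'L' = 0x4C → acc = 0x50
  ',' = 0x2C → acc = 0x7C
  '.' = 0x2E → acc = 0x52
  '0' = 0x30 → acc = 0x62
  '.' = 0x2E → acc = 0x4C
  '5' = 0x35 → acc = 0x79
  '4' = 0x34 → acc = 0x4D
  ',' = 0x2C → acc = 0x61
  '1' = 0x31 → acc = 0x50
  '1' = 0x31 → acc = 0x61
  ',' = 0x2C → acc = 0x4D
  '0' = 0x30 → acc = 0x7D
  '2' = 0x32 → acc = 0x4F
  '8' = 0x38 → acc = 0x77
  '1' = 0x31 → acc = 0x46
  ',' = 0x2C → acc = 0x6A
  '4' = 0x34 → acc = 0x5E
  '2' = 0x32 → acc = 0x6C
  '0' = 0x30 → acc = 0x5C
Checksum = 0x5C.

5C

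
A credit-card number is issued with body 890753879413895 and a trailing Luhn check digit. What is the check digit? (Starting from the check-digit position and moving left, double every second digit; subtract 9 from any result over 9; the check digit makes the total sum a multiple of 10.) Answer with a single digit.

Partial digits right→left: 5 9 8 3 1 4 9 7 8 3 5 7 0 9 8
Double every second digit counting from the check-digit position (so the 1st, 3rd, 5th, ... of the partial from the right).
  doubled (with −9 where >9): 1 7 2 9 7 1 0 7 → sum 34
  kept as-is: 9 3 4 7 3 7 9 → sum 42
Total = 34 + 42 = 76.
Check digit = (10 − (76 mod 10)) mod 10 = 4.

4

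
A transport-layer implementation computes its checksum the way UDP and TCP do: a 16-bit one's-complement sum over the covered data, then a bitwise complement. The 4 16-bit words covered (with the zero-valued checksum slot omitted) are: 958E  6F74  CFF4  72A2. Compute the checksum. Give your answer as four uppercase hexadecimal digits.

B865

One's-complement addition (fold any carry out of bit 15 back into bit 0):
  0x958E + 0x6F74 = 0x10502 → wrap carry → 0x0503
  0x0503 + 0xCFF4 = 0x0D4F7
  0xD4F7 + 0x72A2 = 0x14799 → wrap carry → 0x479A
One's-complement sum = 0x479A.
Checksum = ~0x479A & 0xFFFF = 0xB865.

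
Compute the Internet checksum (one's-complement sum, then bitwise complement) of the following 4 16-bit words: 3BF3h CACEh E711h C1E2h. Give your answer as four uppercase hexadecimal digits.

One's-complement addition (fold any carry out of bit 15 back into bit 0):
  0x3BF3 + 0xCACE = 0x106C1 → wrap carry → 0x06C2
  0x06C2 + 0xE711 = 0x0EDD3
  0xEDD3 + 0xC1E2 = 0x1AFB5 → wrap carry → 0xAFB6
One's-complement sum = 0xAFB6.
Checksum = ~0xAFB6 & 0xFFFF = 0x5049.

5049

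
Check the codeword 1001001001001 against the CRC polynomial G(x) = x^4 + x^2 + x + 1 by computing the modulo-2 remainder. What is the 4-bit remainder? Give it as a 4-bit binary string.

1000

Modulo-2 division of 1001001001001 by 10111:
  pos 0: 10010 XOR 10111 = 00101
  pos 2: 10101 XOR 10111 = 00010
  pos 5: 10001 XOR 10111 = 00110
  pos 7: 11000 XOR 10111 = 01111
  pos 8: 11111 XOR 10111 = 01000
Remainder = 1000 (nonzero — an error is detected).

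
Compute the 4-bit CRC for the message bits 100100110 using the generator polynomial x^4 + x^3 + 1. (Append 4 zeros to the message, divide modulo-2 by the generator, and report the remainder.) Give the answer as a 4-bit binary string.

0010

Append 4 zeros: 1001001100000. Divide by 11001 (XOR where the leading bit is 1):
  pos 0: 10010 XOR 11001 = 01011
  pos 1: 10110 XOR 11001 = 01111
  pos 2: 11111 XOR 11001 = 00110
  pos 4: 11010 XOR 11001 = 00011
  pos 7: 11000 XOR 11001 = 00001
Remainder (last 4 bits) = 0010. This is the CRC / FCS.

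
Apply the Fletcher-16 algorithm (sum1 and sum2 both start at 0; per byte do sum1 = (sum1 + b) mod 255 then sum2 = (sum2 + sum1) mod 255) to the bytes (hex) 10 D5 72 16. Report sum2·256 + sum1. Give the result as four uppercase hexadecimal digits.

BC6E

Running sums (mod 255):
  after byte 0 (10): sum1=16, sum2=16
  after byte 1 (D5): sum1=229, sum2=245
  after byte 2 (72): sum1=88, sum2=78
  after byte 3 (16): sum1=110, sum2=188
Checksum = sum2·256 + sum1 = 188·256 + 110 = 48238 = 0xBC6E.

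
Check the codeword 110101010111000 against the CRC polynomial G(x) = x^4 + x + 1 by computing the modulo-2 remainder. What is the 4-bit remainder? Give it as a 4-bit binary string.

0110

Modulo-2 division of 110101010111000 by 10011:
  pos 0: 11010 XOR 10011 = 01001
  pos 1: 10011 XOR 10011 = 00000
  pos 7: 10111 XOR 10011 = 00100
  pos 9: 10000 XOR 10011 = 00011
Remainder = 0110 (nonzero — an error is detected).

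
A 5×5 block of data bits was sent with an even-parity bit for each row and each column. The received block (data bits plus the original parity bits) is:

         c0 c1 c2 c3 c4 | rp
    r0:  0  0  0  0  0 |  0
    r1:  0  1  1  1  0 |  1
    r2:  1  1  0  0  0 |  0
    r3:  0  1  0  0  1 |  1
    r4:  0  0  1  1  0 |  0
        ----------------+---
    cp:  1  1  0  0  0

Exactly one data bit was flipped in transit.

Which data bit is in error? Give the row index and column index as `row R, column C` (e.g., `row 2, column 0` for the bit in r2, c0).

row 3, column 4

Recompute each row's even parity and compare to rp:
  r0: data parity 0, sent rp 0 → ok
  r1: data parity 1, sent rp 1 → ok
  r2: data parity 0, sent rp 0 → ok
  r3: data parity 0, sent rp 1 → mismatch
  r4: data parity 0, sent rp 0 → ok
Recompute each column's even parity and compare to cp:
  c0: data parity 1, sent cp 1 → ok
  c1: data parity 1, sent cp 1 → ok
  c2: data parity 0, sent cp 0 → ok
  c3: data parity 0, sent cp 0 → ok
  c4: data parity 1, sent cp 0 → mismatch
Exactly one row (r3) and one column (c4) fail → the flipped bit is at their intersection.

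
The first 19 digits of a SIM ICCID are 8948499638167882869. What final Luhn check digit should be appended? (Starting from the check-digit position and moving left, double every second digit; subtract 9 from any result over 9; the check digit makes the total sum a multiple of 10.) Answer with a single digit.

Partial digits right→left: 9 6 8 2 8 8 7 6 1 8 3 6 9 9 4 8 4 9 8
Double every second digit counting from the check-digit position (so the 1st, 3rd, 5th, ... of the partial from the right).
  doubled (with −9 where >9): 9 7 7 5 2 6 9 8 8 7 → sum 68
  kept as-is: 6 2 8 6 8 6 9 8 9 → sum 62
Total = 68 + 62 = 130.
Check digit = (10 − (130 mod 10)) mod 10 = 0.

0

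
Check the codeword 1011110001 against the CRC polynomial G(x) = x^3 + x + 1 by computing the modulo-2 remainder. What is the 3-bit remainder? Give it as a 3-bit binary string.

Modulo-2 division of 1011110001 by 1011:
  pos 0: 1011 XOR 1011 = 0000
  pos 4: 1100 XOR 1011 = 0111
  pos 5: 1110 XOR 1011 = 0101
  pos 6: 1011 XOR 1011 = 0000
Remainder = 000 (zero — the frame passes the CRC check).

000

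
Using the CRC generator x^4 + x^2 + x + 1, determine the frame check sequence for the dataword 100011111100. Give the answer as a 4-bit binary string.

Append 4 zeros: 1000111111000000. Divide by 10111 (XOR where the leading bit is 1):
  pos 0: 10001 XOR 10111 = 00110
  pos 2: 11011 XOR 10111 = 01100
  pos 3: 11001 XOR 10111 = 01110
  pos 4: 11101 XOR 10111 = 01010
  pos 5: 10101 XOR 10111 = 00010
  pos 8: 10000 XOR 10111 = 00111
  pos 10: 11100 XOR 10111 = 01011
  pos 11: 10110 XOR 10111 = 00001
Remainder (last 4 bits) = 0001. This is the CRC / FCS.

0001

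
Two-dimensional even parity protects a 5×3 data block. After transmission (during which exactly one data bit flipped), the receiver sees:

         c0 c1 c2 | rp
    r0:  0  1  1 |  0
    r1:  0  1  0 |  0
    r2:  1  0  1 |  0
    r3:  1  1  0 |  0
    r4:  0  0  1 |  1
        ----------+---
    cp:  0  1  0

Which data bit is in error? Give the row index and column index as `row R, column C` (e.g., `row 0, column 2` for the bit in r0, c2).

row 1, column 2

Recompute each row's even parity and compare to rp:
  r0: data parity 0, sent rp 0 → ok
  r1: data parity 1, sent rp 0 → mismatch
  r2: data parity 0, sent rp 0 → ok
  r3: data parity 0, sent rp 0 → ok
  r4: data parity 1, sent rp 1 → ok
Recompute each column's even parity and compare to cp:
  c0: data parity 0, sent cp 0 → ok
  c1: data parity 1, sent cp 1 → ok
  c2: data parity 1, sent cp 0 → mismatch
Exactly one row (r1) and one column (c2) fail → the flipped bit is at their intersection.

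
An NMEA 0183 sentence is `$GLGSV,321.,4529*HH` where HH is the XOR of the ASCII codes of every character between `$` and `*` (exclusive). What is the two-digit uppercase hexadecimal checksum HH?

XOR the ASCII codes of the payload characters:
  'G' = 0x47 → acc = 0x47
  'L' = 0x4C → acc = 0x0B
  'G' = 0x47 → acc = 0x4C
  'S' = 0x53 → acc = 0x1F
  'V' = 0x56 → acc = 0x49
  ',' = 0x2C → acc = 0x65
  '3' = 0x33 → acc = 0x56
  '2' = 0x32 → acc = 0x64
  '1' = 0x31 → acc = 0x55
  '.' = 0x2E → acc = 0x7B
  ',' = 0x2C → acc = 0x57
  '4' = 0x34 → acc = 0x63
  '5' = 0x35 → acc = 0x56
  '2' = 0x32 → acc = 0x64
  '9' = 0x39 → acc = 0x5D
Checksum = 0x5D.

5D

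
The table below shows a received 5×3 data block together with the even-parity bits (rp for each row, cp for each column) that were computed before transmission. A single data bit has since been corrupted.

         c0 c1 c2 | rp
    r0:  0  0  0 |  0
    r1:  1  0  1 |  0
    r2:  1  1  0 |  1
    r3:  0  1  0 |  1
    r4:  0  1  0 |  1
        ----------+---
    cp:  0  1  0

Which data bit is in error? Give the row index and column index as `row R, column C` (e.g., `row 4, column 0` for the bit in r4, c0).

row 2, column 2

Recompute each row's even parity and compare to rp:
  r0: data parity 0, sent rp 0 → ok
  r1: data parity 0, sent rp 0 → ok
  r2: data parity 0, sent rp 1 → mismatch
  r3: data parity 1, sent rp 1 → ok
  r4: data parity 1, sent rp 1 → ok
Recompute each column's even parity and compare to cp:
  c0: data parity 0, sent cp 0 → ok
  c1: data parity 1, sent cp 1 → ok
  c2: data parity 1, sent cp 0 → mismatch
Exactly one row (r2) and one column (c2) fail → the flipped bit is at their intersection.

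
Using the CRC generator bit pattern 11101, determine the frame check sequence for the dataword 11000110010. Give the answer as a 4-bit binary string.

1110

Append 4 zeros: 110001100100000. Divide by 11101 (XOR where the leading bit is 1):
  pos 0: 11000 XOR 11101 = 00101
  pos 2: 10111 XOR 11101 = 01010
  pos 3: 10100 XOR 11101 = 01001
  pos 4: 10010 XOR 11101 = 01111
  pos 5: 11111 XOR 11101 = 00010
  pos 8: 10000 XOR 11101 = 01101
  pos 9: 11010 XOR 11101 = 00111
Remainder (last 4 bits) = 1110. This is the CRC / FCS.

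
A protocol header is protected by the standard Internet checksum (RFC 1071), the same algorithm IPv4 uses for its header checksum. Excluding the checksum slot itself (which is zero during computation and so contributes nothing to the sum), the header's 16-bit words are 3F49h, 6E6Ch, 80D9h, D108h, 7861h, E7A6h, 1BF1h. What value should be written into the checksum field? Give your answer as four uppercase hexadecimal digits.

One's-complement addition (fold any carry out of bit 15 back into bit 0):
  0x3F49 + 0x6E6C = 0x0ADB5
  0xADB5 + 0x80D9 = 0x12E8E → wrap carry → 0x2E8F
  0x2E8F + 0xD108 = 0x0FF97
  0xFF97 + 0x7861 = 0x177F8 → wrap carry → 0x77F9
  0x77F9 + 0xE7A6 = 0x15F9F → wrap carry → 0x5FA0
  0x5FA0 + 0x1BF1 = 0x07B91
One's-complement sum = 0x7B91.
Checksum = ~0x7B91 & 0xFFFF = 0x846E.

846E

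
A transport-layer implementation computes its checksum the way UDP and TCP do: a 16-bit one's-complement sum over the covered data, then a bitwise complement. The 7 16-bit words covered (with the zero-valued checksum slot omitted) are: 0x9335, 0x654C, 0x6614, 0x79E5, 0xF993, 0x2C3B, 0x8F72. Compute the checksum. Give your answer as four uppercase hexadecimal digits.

One's-complement addition (fold any carry out of bit 15 back into bit 0):
  0x9335 + 0x654C = 0x0F881
  0xF881 + 0x6614 = 0x15E95 → wrap carry → 0x5E96
  0x5E96 + 0x79E5 = 0x0D87B
  0xD87B + 0xF993 = 0x1D20E → wrap carry → 0xD20F
  0xD20F + 0x2C3B = 0x0FE4A
  0xFE4A + 0x8F72 = 0x18DBC → wrap carry → 0x8DBD
One's-complement sum = 0x8DBD.
Checksum = ~0x8DBD & 0xFFFF = 0x7242.

7242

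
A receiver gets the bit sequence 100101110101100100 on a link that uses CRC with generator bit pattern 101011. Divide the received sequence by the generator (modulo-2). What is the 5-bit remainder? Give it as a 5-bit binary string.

00010

Modulo-2 division of 100101110101100100 by 101011:
  pos 0: 100101 XOR 101011 = 001110
  pos 2: 111011 XOR 101011 = 010000
  pos 3: 100000 XOR 101011 = 001011
  pos 5: 101110 XOR 101011 = 000101
  pos 8: 101110 XOR 101011 = 000101
  pos 11: 101010 XOR 101011 = 000001
Remainder = 00010 (nonzero — an error is detected).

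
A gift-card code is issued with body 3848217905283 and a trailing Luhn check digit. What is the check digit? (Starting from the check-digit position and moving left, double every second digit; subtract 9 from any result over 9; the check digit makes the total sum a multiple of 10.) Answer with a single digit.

Partial digits right→left: 3 8 2 5 0 9 7 1 2 8 4 8 3
Double every second digit counting from the check-digit position (so the 1st, 3rd, 5th, ... of the partial from the right).
  doubled (with −9 where >9): 6 4 0 5 4 8 6 → sum 33
  kept as-is: 8 5 9 1 8 8 → sum 39
Total = 33 + 39 = 72.
Check digit = (10 − (72 mod 10)) mod 10 = 8.

8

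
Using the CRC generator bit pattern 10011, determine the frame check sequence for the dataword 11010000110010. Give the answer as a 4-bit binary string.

0110

Append 4 zeros: 110100001100100000. Divide by 10011 (XOR where the leading bit is 1):
  pos 0: 11010 XOR 10011 = 01001
  pos 1: 10010 XOR 10011 = 00001
  pos 5: 10011 XOR 10011 = 00000
  pos 12: 10000 XOR 10011 = 00011
Remainder (last 4 bits) = 0110. This is the CRC / FCS.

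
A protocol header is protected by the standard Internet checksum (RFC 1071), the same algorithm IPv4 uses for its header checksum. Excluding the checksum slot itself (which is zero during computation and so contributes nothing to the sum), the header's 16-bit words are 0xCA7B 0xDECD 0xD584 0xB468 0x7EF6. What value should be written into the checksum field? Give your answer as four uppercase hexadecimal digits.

4DD2

One's-complement addition (fold any carry out of bit 15 back into bit 0):
  0xCA7B + 0xDECD = 0x1A948 → wrap carry → 0xA949
  0xA949 + 0xD584 = 0x17ECD → wrap carry → 0x7ECE
  0x7ECE + 0xB468 = 0x13336 → wrap carry → 0x3337
  0x3337 + 0x7EF6 = 0x0B22D
One's-complement sum = 0xB22D.
Checksum = ~0xB22D & 0xFFFF = 0x4DD2.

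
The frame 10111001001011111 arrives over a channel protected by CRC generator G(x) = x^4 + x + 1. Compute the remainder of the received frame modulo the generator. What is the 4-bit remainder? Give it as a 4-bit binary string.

Modulo-2 division of 10111001001011111 by 10011:
  pos 0: 10111 XOR 10011 = 00100
  pos 2: 10000 XOR 10011 = 00011
  pos 5: 11100 XOR 10011 = 01111
  pos 6: 11111 XOR 10011 = 01100
  pos 7: 11000 XOR 10011 = 01011
  pos 8: 10111 XOR 10011 = 00100
  pos 10: 10011 XOR 10011 = 00000
Remainder = 0011 (nonzero — an error is detected).

0011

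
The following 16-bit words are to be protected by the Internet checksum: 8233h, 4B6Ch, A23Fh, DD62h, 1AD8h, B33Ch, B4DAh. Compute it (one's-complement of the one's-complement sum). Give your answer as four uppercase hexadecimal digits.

One's-complement addition (fold any carry out of bit 15 back into bit 0):
  0x8233 + 0x4B6C = 0x0CD9F
  0xCD9F + 0xA23F = 0x16FDE → wrap carry → 0x6FDF
  0x6FDF + 0xDD62 = 0x14D41 → wrap carry → 0x4D42
  0x4D42 + 0x1AD8 = 0x0681A
  0x681A + 0xB33C = 0x11B56 → wrap carry → 0x1B57
  0x1B57 + 0xB4DA = 0x0D031
One's-complement sum = 0xD031.
Checksum = ~0xD031 & 0xFFFF = 0x2FCE.

2FCE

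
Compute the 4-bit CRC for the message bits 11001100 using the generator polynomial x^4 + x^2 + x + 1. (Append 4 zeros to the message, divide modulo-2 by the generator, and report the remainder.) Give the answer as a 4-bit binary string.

Append 4 zeros: 110011000000. Divide by 10111 (XOR where the leading bit is 1):
  pos 0: 11001 XOR 10111 = 01110
  pos 1: 11101 XOR 10111 = 01010
  pos 2: 10100 XOR 10111 = 00011
  pos 5: 11000 XOR 10111 = 01111
  pos 6: 11110 XOR 10111 = 01001
  pos 7: 10010 XOR 10111 = 00101
Remainder (last 4 bits) = 0101. This is the CRC / FCS.

0101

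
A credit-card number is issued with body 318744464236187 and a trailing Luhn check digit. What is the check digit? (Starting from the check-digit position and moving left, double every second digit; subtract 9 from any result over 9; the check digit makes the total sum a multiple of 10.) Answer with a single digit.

6

Partial digits right→left: 7 8 1 6 3 2 4 6 4 4 4 7 8 1 3
Double every second digit counting from the check-digit position (so the 1st, 3rd, 5th, ... of the partial from the right).
  doubled (with −9 where >9): 5 2 6 8 8 8 7 6 → sum 50
  kept as-is: 8 6 2 6 4 7 1 → sum 34
Total = 50 + 34 = 84.
Check digit = (10 − (84 mod 10)) mod 10 = 6.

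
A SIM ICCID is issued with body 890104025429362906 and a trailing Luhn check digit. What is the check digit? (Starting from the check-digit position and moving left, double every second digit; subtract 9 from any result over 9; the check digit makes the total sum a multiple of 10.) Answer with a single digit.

5

Partial digits right→left: 6 0 9 2 6 3 9 2 4 5 2 0 4 0 1 0 9 8
Double every second digit counting from the check-digit position (so the 1st, 3rd, 5th, ... of the partial from the right).
  doubled (with −9 where >9): 3 9 3 9 8 4 8 2 9 → sum 55
  kept as-is: 0 2 3 2 5 0 0 0 8 → sum 20
Total = 55 + 20 = 75.
Check digit = (10 − (75 mod 10)) mod 10 = 5.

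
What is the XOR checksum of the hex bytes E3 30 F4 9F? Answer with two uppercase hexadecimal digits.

B8

XOR the bytes together:
  start with 0xE3
  0xE3 ⊕ 0x30 = 0xD3
  0xD3 ⊕ 0xF4 = 0x27
  0x27 ⊕ 0x9F = 0xB8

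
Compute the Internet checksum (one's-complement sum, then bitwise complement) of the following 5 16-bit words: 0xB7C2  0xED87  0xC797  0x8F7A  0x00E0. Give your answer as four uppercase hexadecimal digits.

02C3

One's-complement addition (fold any carry out of bit 15 back into bit 0):
  0xB7C2 + 0xED87 = 0x1A549 → wrap carry → 0xA54A
  0xA54A + 0xC797 = 0x16CE1 → wrap carry → 0x6CE2
  0x6CE2 + 0x8F7A = 0x0FC5C
  0xFC5C + 0x00E0 = 0x0FD3C
One's-complement sum = 0xFD3C.
Checksum = ~0xFD3C & 0xFFFF = 0x02C3.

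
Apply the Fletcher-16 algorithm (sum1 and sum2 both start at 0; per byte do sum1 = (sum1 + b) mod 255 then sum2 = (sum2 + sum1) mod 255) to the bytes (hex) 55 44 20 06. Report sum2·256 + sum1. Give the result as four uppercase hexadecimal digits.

68BF

Running sums (mod 255):
  after byte 0 (55): sum1=85, sum2=85
  after byte 1 (44): sum1=153, sum2=238
  after byte 2 (20): sum1=185, sum2=168
  after byte 3 (06): sum1=191, sum2=104
Checksum = sum2·256 + sum1 = 104·256 + 191 = 26815 = 0x68BF.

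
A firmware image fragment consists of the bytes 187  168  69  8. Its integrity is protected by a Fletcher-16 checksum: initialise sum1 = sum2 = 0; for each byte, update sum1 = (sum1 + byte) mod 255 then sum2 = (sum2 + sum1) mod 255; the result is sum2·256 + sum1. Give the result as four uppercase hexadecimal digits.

7BB1

Running sums (mod 255):
  after byte 0 (187): sum1=187, sum2=187
  after byte 1 (168): sum1=100, sum2=32
  after byte 2 (69): sum1=169, sum2=201
  after byte 3 (8): sum1=177, sum2=123
Checksum = sum2·256 + sum1 = 123·256 + 177 = 31665 = 0x7BB1.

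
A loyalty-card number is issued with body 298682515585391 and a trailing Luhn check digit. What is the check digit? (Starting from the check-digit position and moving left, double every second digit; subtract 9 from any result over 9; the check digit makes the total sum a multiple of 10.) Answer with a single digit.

Partial digits right→left: 1 9 3 5 8 5 5 1 5 2 8 6 8 9 2
Double every second digit counting from the check-digit position (so the 1st, 3rd, 5th, ... of the partial from the right).
  doubled (with −9 where >9): 2 6 7 1 1 7 7 4 → sum 35
  kept as-is: 9 5 5 1 2 6 9 → sum 37
Total = 35 + 37 = 72.
Check digit = (10 − (72 mod 10)) mod 10 = 8.

8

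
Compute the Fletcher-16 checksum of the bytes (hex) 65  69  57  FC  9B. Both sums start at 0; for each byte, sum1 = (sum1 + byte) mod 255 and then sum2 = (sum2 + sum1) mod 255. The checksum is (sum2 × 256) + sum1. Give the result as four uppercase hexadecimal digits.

Running sums (mod 255):
  after byte 0 (65): sum1=101, sum2=101
  after byte 1 (69): sum1=206, sum2=52
  after byte 2 (57): sum1=38, sum2=90
  after byte 3 (FC): sum1=35, sum2=125
  after byte 4 (9B): sum1=190, sum2=60
Checksum = sum2·256 + sum1 = 60·256 + 190 = 15550 = 0x3CBE.

3CBE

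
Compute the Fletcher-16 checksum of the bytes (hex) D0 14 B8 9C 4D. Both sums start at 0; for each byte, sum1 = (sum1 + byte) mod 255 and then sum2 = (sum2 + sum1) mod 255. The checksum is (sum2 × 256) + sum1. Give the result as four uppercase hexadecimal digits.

Running sums (mod 255):
  after byte 0 (D0): sum1=208, sum2=208
  after byte 1 (14): sum1=228, sum2=181
  after byte 2 (B8): sum1=157, sum2=83
  after byte 3 (9C): sum1=58, sum2=141
  after byte 4 (4D): sum1=135, sum2=21
Checksum = sum2·256 + sum1 = 21·256 + 135 = 5511 = 0x1587.

1587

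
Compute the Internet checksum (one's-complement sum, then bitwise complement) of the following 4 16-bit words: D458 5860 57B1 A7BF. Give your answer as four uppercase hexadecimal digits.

D3D5

One's-complement addition (fold any carry out of bit 15 back into bit 0):
  0xD458 + 0x5860 = 0x12CB8 → wrap carry → 0x2CB9
  0x2CB9 + 0x57B1 = 0x0846A
  0x846A + 0xA7BF = 0x12C29 → wrap carry → 0x2C2A
One's-complement sum = 0x2C2A.
Checksum = ~0x2C2A & 0xFFFF = 0xD3D5.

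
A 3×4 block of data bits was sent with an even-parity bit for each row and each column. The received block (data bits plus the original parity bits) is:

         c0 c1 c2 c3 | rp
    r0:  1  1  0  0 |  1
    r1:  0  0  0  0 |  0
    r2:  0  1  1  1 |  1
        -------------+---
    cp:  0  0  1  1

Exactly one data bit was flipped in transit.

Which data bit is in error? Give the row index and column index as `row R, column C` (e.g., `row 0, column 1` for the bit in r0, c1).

row 0, column 0

Recompute each row's even parity and compare to rp:
  r0: data parity 0, sent rp 1 → mismatch
  r1: data parity 0, sent rp 0 → ok
  r2: data parity 1, sent rp 1 → ok
Recompute each column's even parity and compare to cp:
  c0: data parity 1, sent cp 0 → mismatch
  c1: data parity 0, sent cp 0 → ok
  c2: data parity 1, sent cp 1 → ok
  c3: data parity 1, sent cp 1 → ok
Exactly one row (r0) and one column (c0) fail → the flipped bit is at their intersection.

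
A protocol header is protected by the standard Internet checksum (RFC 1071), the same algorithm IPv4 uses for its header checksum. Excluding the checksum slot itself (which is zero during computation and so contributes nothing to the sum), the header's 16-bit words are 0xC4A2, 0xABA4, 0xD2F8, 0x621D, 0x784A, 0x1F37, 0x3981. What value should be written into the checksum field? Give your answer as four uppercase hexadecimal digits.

899F

One's-complement addition (fold any carry out of bit 15 back into bit 0):
  0xC4A2 + 0xABA4 = 0x17046 → wrap carry → 0x7047
  0x7047 + 0xD2F8 = 0x1433F → wrap carry → 0x4340
  0x4340 + 0x621D = 0x0A55D
  0xA55D + 0x784A = 0x11DA7 → wrap carry → 0x1DA8
  0x1DA8 + 0x1F37 = 0x03CDF
  0x3CDF + 0x3981 = 0x07660
One's-complement sum = 0x7660.
Checksum = ~0x7660 & 0xFFFF = 0x899F.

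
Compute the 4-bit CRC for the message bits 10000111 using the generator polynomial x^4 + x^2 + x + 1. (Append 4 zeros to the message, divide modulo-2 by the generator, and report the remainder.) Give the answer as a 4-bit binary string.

0101

Append 4 zeros: 100001110000. Divide by 10111 (XOR where the leading bit is 1):
  pos 0: 10000 XOR 10111 = 00111
  pos 2: 11111 XOR 10111 = 01000
  pos 3: 10001 XOR 10111 = 00110
  pos 5: 11000 XOR 10111 = 01111
  pos 6: 11110 XOR 10111 = 01001
  pos 7: 10010 XOR 10111 = 00101
Remainder (last 4 bits) = 0101. This is the CRC / FCS.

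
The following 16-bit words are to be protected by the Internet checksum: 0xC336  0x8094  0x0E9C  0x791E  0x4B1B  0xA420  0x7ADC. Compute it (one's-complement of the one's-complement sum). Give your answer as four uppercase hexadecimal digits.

One's-complement addition (fold any carry out of bit 15 back into bit 0):
  0xC336 + 0x8094 = 0x143CA → wrap carry → 0x43CB
  0x43CB + 0x0E9C = 0x05267
  0x5267 + 0x791E = 0x0CB85
  0xCB85 + 0x4B1B = 0x116A0 → wrap carry → 0x16A1
  0x16A1 + 0xA420 = 0x0BAC1
  0xBAC1 + 0x7ADC = 0x1359D → wrap carry → 0x359E
One's-complement sum = 0x359E.
Checksum = ~0x359E & 0xFFFF = 0xCA61.

CA61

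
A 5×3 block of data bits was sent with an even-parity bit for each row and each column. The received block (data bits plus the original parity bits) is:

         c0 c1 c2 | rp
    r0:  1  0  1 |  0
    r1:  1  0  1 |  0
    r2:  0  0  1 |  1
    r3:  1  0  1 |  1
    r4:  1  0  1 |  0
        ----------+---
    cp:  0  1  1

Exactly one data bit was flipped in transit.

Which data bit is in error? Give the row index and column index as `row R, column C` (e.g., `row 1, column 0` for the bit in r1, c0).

row 3, column 1

Recompute each row's even parity and compare to rp:
  r0: data parity 0, sent rp 0 → ok
  r1: data parity 0, sent rp 0 → ok
  r2: data parity 1, sent rp 1 → ok
  r3: data parity 0, sent rp 1 → mismatch
  r4: data parity 0, sent rp 0 → ok
Recompute each column's even parity and compare to cp:
  c0: data parity 0, sent cp 0 → ok
  c1: data parity 0, sent cp 1 → mismatch
  c2: data parity 1, sent cp 1 → ok
Exactly one row (r3) and one column (c1) fail → the flipped bit is at their intersection.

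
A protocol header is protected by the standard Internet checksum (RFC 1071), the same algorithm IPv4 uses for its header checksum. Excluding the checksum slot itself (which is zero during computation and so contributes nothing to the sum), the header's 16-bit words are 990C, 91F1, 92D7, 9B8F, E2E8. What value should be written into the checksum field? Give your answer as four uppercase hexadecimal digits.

One's-complement addition (fold any carry out of bit 15 back into bit 0):
  0x990C + 0x91F1 = 0x12AFD → wrap carry → 0x2AFE
  0x2AFE + 0x92D7 = 0x0BDD5
  0xBDD5 + 0x9B8F = 0x15964 → wrap carry → 0x5965
  0x5965 + 0xE2E8 = 0x13C4D → wrap carry → 0x3C4E
One's-complement sum = 0x3C4E.
Checksum = ~0x3C4E & 0xFFFF = 0xC3B1.

C3B1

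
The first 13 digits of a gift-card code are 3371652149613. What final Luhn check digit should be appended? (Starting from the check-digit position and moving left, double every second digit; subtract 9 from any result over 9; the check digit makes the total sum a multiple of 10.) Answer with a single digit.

Partial digits right→left: 3 1 6 9 4 1 2 5 6 1 7 3 3
Double every second digit counting from the check-digit position (so the 1st, 3rd, 5th, ... of the partial from the right).
  doubled (with −9 where >9): 6 3 8 4 3 5 6 → sum 35
  kept as-is: 1 9 1 5 1 3 → sum 20
Total = 35 + 20 = 55.
Check digit = (10 − (55 mod 10)) mod 10 = 5.

5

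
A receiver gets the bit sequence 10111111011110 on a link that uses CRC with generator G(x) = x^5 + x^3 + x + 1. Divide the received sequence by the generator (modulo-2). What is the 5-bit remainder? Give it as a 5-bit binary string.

Modulo-2 division of 10111111011110 by 101011:
  pos 0: 101111 XOR 101011 = 000100
  pos 3: 100110 XOR 101011 = 001101
  pos 5: 110111 XOR 101011 = 011100
  pos 6: 111001 XOR 101011 = 010010
  pos 7: 100101 XOR 101011 = 001110
Remainder = 11100 (nonzero — an error is detected).

11100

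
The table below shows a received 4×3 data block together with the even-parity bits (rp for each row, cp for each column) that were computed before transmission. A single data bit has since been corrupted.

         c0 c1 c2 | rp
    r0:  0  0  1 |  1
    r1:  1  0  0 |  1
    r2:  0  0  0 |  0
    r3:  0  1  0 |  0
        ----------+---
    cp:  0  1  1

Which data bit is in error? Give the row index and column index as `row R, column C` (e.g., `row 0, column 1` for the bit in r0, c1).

Recompute each row's even parity and compare to rp:
  r0: data parity 1, sent rp 1 → ok
  r1: data parity 1, sent rp 1 → ok
  r2: data parity 0, sent rp 0 → ok
  r3: data parity 1, sent rp 0 → mismatch
Recompute each column's even parity and compare to cp:
  c0: data parity 1, sent cp 0 → mismatch
  c1: data parity 1, sent cp 1 → ok
  c2: data parity 1, sent cp 1 → ok
Exactly one row (r3) and one column (c0) fail → the flipped bit is at their intersection.

row 3, column 0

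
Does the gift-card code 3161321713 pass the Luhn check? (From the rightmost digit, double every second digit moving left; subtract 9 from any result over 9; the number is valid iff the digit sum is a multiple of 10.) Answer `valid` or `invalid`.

From the right, keep odd positions and double even positions (subtract 9 from any doubled value over 9):
  doubled (positions 2,4,...): 2 2 6 3 6 → sum 19
  kept (positions 1,3,...): 3 7 2 1 1 → sum 14
Total = 33.
33 mod 10 = 3, so the number is invalid.

invalid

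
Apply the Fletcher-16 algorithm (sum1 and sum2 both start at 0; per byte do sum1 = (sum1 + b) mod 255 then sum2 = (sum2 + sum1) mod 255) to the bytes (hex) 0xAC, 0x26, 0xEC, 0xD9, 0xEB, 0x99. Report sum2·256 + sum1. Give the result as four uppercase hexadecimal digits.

7D1F

Running sums (mod 255):
  after byte 0 (0xAC): sum1=172, sum2=172
  after byte 1 (0x26): sum1=210, sum2=127
  after byte 2 (0xEC): sum1=191, sum2=63
  after byte 3 (0xD9): sum1=153, sum2=216
  after byte 4 (0xEB): sum1=133, sum2=94
  after byte 5 (0x99): sum1=31, sum2=125
Checksum = sum2·256 + sum1 = 125·256 + 31 = 32031 = 0x7D1F.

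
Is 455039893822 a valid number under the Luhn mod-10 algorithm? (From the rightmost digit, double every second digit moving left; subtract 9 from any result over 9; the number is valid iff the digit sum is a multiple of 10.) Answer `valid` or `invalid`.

invalid

From the right, keep odd positions and double even positions (subtract 9 from any doubled value over 9):
  doubled (positions 2,4,...): 4 6 7 6 1 8 → sum 32
  kept (positions 1,3,...): 2 8 9 9 0 5 → sum 33
Total = 65.
65 mod 10 = 5, so the number is invalid.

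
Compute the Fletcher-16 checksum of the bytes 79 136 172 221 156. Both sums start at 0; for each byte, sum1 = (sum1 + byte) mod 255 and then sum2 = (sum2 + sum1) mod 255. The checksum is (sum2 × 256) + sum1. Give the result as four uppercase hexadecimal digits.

0DFE

Running sums (mod 255):
  after byte 0 (79): sum1=79, sum2=79
  after byte 1 (136): sum1=215, sum2=39
  after byte 2 (172): sum1=132, sum2=171
  after byte 3 (221): sum1=98, sum2=14
  after byte 4 (156): sum1=254, sum2=13
Checksum = sum2·256 + sum1 = 13·256 + 254 = 3582 = 0x0DFE.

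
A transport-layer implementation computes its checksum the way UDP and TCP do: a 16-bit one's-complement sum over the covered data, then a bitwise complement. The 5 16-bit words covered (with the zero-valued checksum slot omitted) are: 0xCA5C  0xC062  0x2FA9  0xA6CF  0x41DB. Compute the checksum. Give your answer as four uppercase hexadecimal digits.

5CEC

One's-complement addition (fold any carry out of bit 15 back into bit 0):
  0xCA5C + 0xC062 = 0x18ABE → wrap carry → 0x8ABF
  0x8ABF + 0x2FA9 = 0x0BA68
  0xBA68 + 0xA6CF = 0x16137 → wrap carry → 0x6138
  0x6138 + 0x41DB = 0x0A313
One's-complement sum = 0xA313.
Checksum = ~0xA313 & 0xFFFF = 0x5CEC.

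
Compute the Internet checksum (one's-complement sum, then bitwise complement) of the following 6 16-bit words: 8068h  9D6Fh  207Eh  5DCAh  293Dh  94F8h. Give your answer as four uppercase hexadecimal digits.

A5A9

One's-complement addition (fold any carry out of bit 15 back into bit 0):
  0x8068 + 0x9D6F = 0x11DD7 → wrap carry → 0x1DD8
  0x1DD8 + 0x207E = 0x03E56
  0x3E56 + 0x5DCA = 0x09C20
  0x9C20 + 0x293D = 0x0C55D
  0xC55D + 0x94F8 = 0x15A55 → wrap carry → 0x5A56
One's-complement sum = 0x5A56.
Checksum = ~0x5A56 & 0xFFFF = 0xA5A9.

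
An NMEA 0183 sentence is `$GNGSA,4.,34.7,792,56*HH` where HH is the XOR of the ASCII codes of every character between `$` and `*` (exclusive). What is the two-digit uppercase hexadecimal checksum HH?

67

XOR the ASCII codes of the payload characters:
  'G' = 0x47 → acc = 0x47
  'N' = 0x4E → acc = 0x09
  'G' = 0x47 → acc = 0x4E
  'S' = 0x53 → acc = 0x1D
  'A' = 0x41 → acc = 0x5C
  ',' = 0x2C → acc = 0x70
  '4' = 0x34 → acc = 0x44
  '.' = 0x2E → acc = 0x6A
  ',' = 0x2C → acc = 0x46
  '3' = 0x33 → acc = 0x75
  '4' = 0x34 → acc = 0x41
  '.' = 0x2E → acc = 0x6F
  '7' = 0x37 → acc = 0x58
  ',' = 0x2C → acc = 0x74
  '7' = 0x37 → acc = 0x43
  '9' = 0x39 → acc = 0x7A
  '2' = 0x32 → acc = 0x48
  ',' = 0x2C → acc = 0x64
  '5' = 0x35 → acc = 0x51
  '6' = 0x36 → acc = 0x67
Checksum = 0x67.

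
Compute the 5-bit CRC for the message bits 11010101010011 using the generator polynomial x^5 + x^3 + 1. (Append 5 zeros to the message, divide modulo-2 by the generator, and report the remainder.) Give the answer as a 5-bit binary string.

Append 5 zeros: 1101010101001100000. Divide by 101001 (XOR where the leading bit is 1):
  pos 0: 110101 XOR 101001 = 011100
  pos 1: 111000 XOR 101001 = 010001
  pos 2: 100011 XOR 101001 = 001010
  pos 4: 101001 XOR 101001 = 000000
  pos 12: 110000 XOR 101001 = 011001
  pos 13: 110010 XOR 101001 = 011011
Remainder (last 5 bits) = 11011. This is the CRC / FCS.

11011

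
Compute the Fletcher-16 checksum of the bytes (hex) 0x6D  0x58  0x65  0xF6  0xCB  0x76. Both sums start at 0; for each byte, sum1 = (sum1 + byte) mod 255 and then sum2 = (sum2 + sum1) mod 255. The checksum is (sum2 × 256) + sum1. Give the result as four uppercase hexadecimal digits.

Running sums (mod 255):
  after byte 0 (0x6D): sum1=109, sum2=109
  after byte 1 (0x58): sum1=197, sum2=51
  after byte 2 (0x65): sum1=43, sum2=94
  after byte 3 (0xF6): sum1=34, sum2=128
  after byte 4 (0xCB): sum1=237, sum2=110
  after byte 5 (0x76): sum1=100, sum2=210
Checksum = sum2·256 + sum1 = 210·256 + 100 = 53860 = 0xD264.

D264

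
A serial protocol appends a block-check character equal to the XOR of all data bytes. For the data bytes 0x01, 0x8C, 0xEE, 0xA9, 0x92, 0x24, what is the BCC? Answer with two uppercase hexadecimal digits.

7C

XOR the bytes together:
  start with 0x01
  0x01 ⊕ 0x8C = 0x8D
  0x8D ⊕ 0xEE = 0x63
  0x63 ⊕ 0xA9 = 0xCA
  0xCA ⊕ 0x92 = 0x58
  0x58 ⊕ 0x24 = 0x7C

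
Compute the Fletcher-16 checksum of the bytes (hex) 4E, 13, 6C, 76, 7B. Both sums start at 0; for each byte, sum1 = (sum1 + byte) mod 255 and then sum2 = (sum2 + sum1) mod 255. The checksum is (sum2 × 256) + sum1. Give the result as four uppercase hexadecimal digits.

Running sums (mod 255):
  after byte 0 (4E): sum1=78, sum2=78
  after byte 1 (13): sum1=97, sum2=175
  after byte 2 (6C): sum1=205, sum2=125
  after byte 3 (76): sum1=68, sum2=193
  after byte 4 (7B): sum1=191, sum2=129
Checksum = sum2·256 + sum1 = 129·256 + 191 = 33215 = 0x81BF.

81BF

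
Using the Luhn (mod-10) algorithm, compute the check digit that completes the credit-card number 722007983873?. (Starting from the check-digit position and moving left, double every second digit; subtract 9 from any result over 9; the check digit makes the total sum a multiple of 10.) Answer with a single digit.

3

Partial digits right→left: 3 7 8 3 8 9 7 0 0 2 2 7
Double every second digit counting from the check-digit position (so the 1st, 3rd, 5th, ... of the partial from the right).
  doubled (with −9 where >9): 6 7 7 5 0 4 → sum 29
  kept as-is: 7 3 9 0 2 7 → sum 28
Total = 29 + 28 = 57.
Check digit = (10 − (57 mod 10)) mod 10 = 3.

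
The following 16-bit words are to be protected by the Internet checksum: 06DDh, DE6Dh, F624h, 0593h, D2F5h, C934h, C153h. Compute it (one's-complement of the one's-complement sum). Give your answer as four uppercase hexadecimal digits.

C17E

One's-complement addition (fold any carry out of bit 15 back into bit 0):
  0x06DD + 0xDE6D = 0x0E54A
  0xE54A + 0xF624 = 0x1DB6E → wrap carry → 0xDB6F
  0xDB6F + 0x0593 = 0x0E102
  0xE102 + 0xD2F5 = 0x1B3F7 → wrap carry → 0xB3F8
  0xB3F8 + 0xC934 = 0x17D2C → wrap carry → 0x7D2D
  0x7D2D + 0xC153 = 0x13E80 → wrap carry → 0x3E81
One's-complement sum = 0x3E81.
Checksum = ~0x3E81 & 0xFFFF = 0xC17E.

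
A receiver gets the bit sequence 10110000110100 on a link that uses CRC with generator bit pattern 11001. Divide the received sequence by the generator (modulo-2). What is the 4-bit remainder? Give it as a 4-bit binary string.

0111

Modulo-2 division of 10110000110100 by 11001:
  pos 0: 10110 XOR 11001 = 01111
  pos 1: 11110 XOR 11001 = 00111
  pos 3: 11100 XOR 11001 = 00101
  pos 5: 10111 XOR 11001 = 01110
  pos 6: 11100 XOR 11001 = 00101
  pos 8: 10110 XOR 11001 = 01111
  pos 9: 11110 XOR 11001 = 00111
Remainder = 0111 (nonzero — an error is detected).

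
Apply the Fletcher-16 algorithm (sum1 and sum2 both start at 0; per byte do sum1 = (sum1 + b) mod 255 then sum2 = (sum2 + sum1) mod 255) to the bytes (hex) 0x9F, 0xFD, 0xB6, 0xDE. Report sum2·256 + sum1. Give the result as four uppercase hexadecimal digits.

Running sums (mod 255):
  after byte 0 (0x9F): sum1=159, sum2=159
  after byte 1 (0xFD): sum1=157, sum2=61
  after byte 2 (0xB6): sum1=84, sum2=145
  after byte 3 (0xDE): sum1=51, sum2=196
Checksum = sum2·256 + sum1 = 196·256 + 51 = 50227 = 0xC433.

C433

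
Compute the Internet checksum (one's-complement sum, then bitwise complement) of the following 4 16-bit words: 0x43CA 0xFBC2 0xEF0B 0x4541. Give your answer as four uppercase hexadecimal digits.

One's-complement addition (fold any carry out of bit 15 back into bit 0):
  0x43CA + 0xFBC2 = 0x13F8C → wrap carry → 0x3F8D
  0x3F8D + 0xEF0B = 0x12E98 → wrap carry → 0x2E99
  0x2E99 + 0x4541 = 0x073DA
One's-complement sum = 0x73DA.
Checksum = ~0x73DA & 0xFFFF = 0x8C25.

8C25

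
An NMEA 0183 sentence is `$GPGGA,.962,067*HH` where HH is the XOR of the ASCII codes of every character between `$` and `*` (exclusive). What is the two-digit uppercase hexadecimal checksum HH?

XOR the ASCII codes of the payload characters:
  'G' = 0x47 → acc = 0x47
  'P' = 0x50 → acc = 0x17
  'G' = 0x47 → acc = 0x50
  'G' = 0x47 → acc = 0x17
  'A' = 0x41 → acc = 0x56
  ',' = 0x2C → acc = 0x7A
  '.' = 0x2E → acc = 0x54
  '9' = 0x39 → acc = 0x6D
  '6' = 0x36 → acc = 0x5B
  '2' = 0x32 → acc = 0x69
  ',' = 0x2C → acc = 0x45
  '0' = 0x30 → acc = 0x75
  '6' = 0x36 → acc = 0x43
  '7' = 0x37 → acc = 0x74
Checksum = 0x74.

74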